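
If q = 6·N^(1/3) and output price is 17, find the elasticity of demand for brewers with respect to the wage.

MP_N = (1/3)·6·N^(-2/3), so P·MP_N = w gives 34·N^(-2/3) = w.
Solving, N(w) = (34/w)^(3/2). This is a constant-elasticity form: N ∝ w^(−3/2), so ε = −3/2.

ε = -1.5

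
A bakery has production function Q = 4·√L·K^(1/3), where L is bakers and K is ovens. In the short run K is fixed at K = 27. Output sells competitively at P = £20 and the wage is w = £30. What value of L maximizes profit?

With K = 27, MP_L = (1/2)·4·L^(-1/2)·27^(1/3) = 6·L^(-1/2).
Profit maximization for a price taker requires P·MP_L = w: 20·6·L^(-1/2) = 30.
So L^(-1/2) = 0.25, which gives L = 16.

L* = 16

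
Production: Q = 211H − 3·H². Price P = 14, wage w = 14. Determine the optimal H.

H* = 35

The marginal product of H is MP_H = 211 − 6H.
A price-taking firm hires until the value of the marginal product equals the wage: P·MP_H = w, so 14·(211 − 6H) = 14.
Then 211 − 6H = 1, giving H = 35.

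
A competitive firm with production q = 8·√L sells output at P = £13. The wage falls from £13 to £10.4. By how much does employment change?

From P·MP_L = w with MP_L = 4·L^(-1/2), the labor demand is L(w) = (52/w)^(2).
At w = 13: L = 16. At w = 10.4: L = 25.
ΔL = 25 − 16 = 9.

ΔL = 9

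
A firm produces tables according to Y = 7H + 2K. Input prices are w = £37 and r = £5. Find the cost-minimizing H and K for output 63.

H* = 0, K* = 31.5

The inputs are perfect substitutes, so the firm uses whichever has the lower cost per unit of output.
Cost per unit of output via H is w/7 = 37/7; via K it is r/2 = 2.5. K is cheaper.
Producing Y = 63 with K alone: H = 0, K = 31.5.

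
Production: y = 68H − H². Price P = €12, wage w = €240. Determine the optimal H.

The marginal product of H is MP_H = 68 − 2H.
A price-taking firm hires until the value of the marginal product equals the wage: P·MP_H = w, so 12·(68 − 2H) = 240.
Then 68 − 2H = 20, giving H = 24.

H* = 24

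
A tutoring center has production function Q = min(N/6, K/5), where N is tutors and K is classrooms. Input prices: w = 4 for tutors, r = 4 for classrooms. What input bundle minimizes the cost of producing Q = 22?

With a fixed-proportions technology, the cost-minimizing bundle uses no slack in either input: N/6 = K/5 = Q.
So N = 6·22 = 132 and K = 5·22 = 110.

N* = 132, K* = 110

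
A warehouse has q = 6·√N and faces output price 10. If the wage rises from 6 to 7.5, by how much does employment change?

ΔN = -9

From P·MP_N = w with MP_N = 3·N^(-1/2), the labor demand is N(w) = (30/w)^(2).
At w = 6: N = 25. At w = 7.5: N = 16.
ΔN = 16 − 25 = -9.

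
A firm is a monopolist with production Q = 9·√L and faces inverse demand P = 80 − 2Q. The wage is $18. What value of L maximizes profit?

L* = 4

Marginal revenue from the inverse demand is MR = 80 − 4Q.
The marginal product is MP_L = 4.5·L^(-1/2).
A monopolist hires until marginal revenue product equals the wage: MR·MP_L = w.
At L, Q = 9·√L. Substituting and solving: (80 − 36·√L)·4.5·L^(-1/2) = 18 gives L = 4.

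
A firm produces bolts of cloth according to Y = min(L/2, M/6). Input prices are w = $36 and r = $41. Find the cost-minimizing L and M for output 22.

L* = 44, M* = 132

With a fixed-proportions technology, the cost-minimizing bundle uses no slack in either input: L/2 = M/6 = Y.
So L = 2·22 = 44 and M = 6·22 = 132.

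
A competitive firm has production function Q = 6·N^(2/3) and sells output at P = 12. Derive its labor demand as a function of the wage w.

MP_N = (2/3)·6·N^(-1/3) = 4·N^(-1/3).
Setting P·MP_N = w: 48·N^(-1/3) = w.
Solving for N: N^(-1/3) = w/48, so N = (48/w)^(3).

N(w) = 110592/w³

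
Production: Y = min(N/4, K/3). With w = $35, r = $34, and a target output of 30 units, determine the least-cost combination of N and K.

N* = 120, K* = 90

With a fixed-proportions technology, the cost-minimizing bundle uses no slack in either input: N/4 = K/3 = Y.
So N = 4·30 = 120 and K = 3·30 = 90.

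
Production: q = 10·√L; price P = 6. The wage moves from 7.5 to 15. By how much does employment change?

From P·MP_L = w with MP_L = 5·L^(-1/2), the labor demand is L(w) = (30/w)^(2).
At w = 7.5: L = 16. At w = 15: L = 4.
ΔL = 4 − 16 = -12.

ΔL = -12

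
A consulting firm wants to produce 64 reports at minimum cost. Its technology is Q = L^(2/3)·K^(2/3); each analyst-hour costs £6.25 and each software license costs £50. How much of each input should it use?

L* = 64, K* = 8

Cost minimization requires the marginal rate of technical substitution to equal the input-price ratio: MP_L/MP_K = w/r.
Here MP_L/MP_K = (2/3)·(K/L)/(2/3) = (K/L). Setting this equal to 6.25/50 = 0.125 gives K = 0.125L.
Substituting into Q = 64: L^(2/3)·(0.125L)^(2/3) = 64.
Solving, L = 64 and K = 8.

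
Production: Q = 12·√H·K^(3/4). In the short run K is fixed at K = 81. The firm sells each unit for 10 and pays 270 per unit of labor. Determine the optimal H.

With K = 81, MP_H = (1/2)·12·H^(-1/2)·81^(3/4) = 162·H^(-1/2).
Profit maximization for a price taker requires P·MP_H = w: 10·162·H^(-1/2) = 270.
So H^(-1/2) = 1/6, which gives H = 36.

H* = 36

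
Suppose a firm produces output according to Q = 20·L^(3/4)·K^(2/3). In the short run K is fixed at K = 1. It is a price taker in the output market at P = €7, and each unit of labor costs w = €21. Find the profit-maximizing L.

With K = 1, MP_L = (3/4)·20·L^(-1/4)·1^(2/3) = 15·L^(-1/4).
Profit maximization for a price taker requires P·MP_L = w: 7·15·L^(-1/4) = 21.
So L^(-1/4) = 0.2, which gives L = 625.

L* = 625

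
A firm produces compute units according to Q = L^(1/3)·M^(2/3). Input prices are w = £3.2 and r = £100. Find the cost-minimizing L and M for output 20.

L* = 125, M* = 8

Cost minimization requires the marginal rate of technical substitution to equal the input-price ratio: MP_L/MP_M = w/r.
Here MP_L/MP_M = (1/3)·(M/L)/(2/3) = 0.5·(M/L). Setting this equal to 3.2/100 = 0.032 gives M = 0.064L.
Substituting into Q = 20: L^(1/3)·(0.064L)^(2/3) = 20.
Solving, L = 125 and M = 8.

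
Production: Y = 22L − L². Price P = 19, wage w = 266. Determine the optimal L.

The marginal product of L is MP_L = 22 − 2L.
A price-taking firm hires until the value of the marginal product equals the wage: P·MP_L = w, so 19·(22 − 2L) = 266.
Then 22 − 2L = 14, giving L = 4.

L* = 4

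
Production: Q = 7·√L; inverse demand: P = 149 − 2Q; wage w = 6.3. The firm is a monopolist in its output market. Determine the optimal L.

Marginal revenue from the inverse demand is MR = 149 − 4Q.
The marginal product is MP_L = 3.5·L^(-1/2).
A monopolist hires until marginal revenue product equals the wage: MR·MP_L = w.
At L, Q = 7·√L. Substituting and solving: (149 − 28·√L)·3.5·L^(-1/2) = 6.3 gives L = 25.

L* = 25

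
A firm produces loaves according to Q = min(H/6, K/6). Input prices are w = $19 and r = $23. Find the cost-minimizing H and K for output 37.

With a fixed-proportions technology, the cost-minimizing bundle uses no slack in either input: H/6 = K/6 = Q.
So H = 6·37 = 222 and K = 6·37 = 222.

H* = 222, K* = 222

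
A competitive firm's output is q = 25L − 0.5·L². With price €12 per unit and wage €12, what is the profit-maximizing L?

L* = 24

The marginal product of L is MP_L = 25 − L.
A price-taking firm hires until the value of the marginal product equals the wage: P·MP_L = w, so 12·(25 − L) = 12.
Then 25 − L = 1, giving L = 24.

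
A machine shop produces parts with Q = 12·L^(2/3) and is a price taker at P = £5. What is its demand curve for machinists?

L(w) = 64000/w³

MP_L = (2/3)·12·L^(-1/3) = 8·L^(-1/3).
Setting P·MP_L = w: 40·L^(-1/3) = w.
Solving for L: L^(-1/3) = w/40, so L = (40/w)^(3).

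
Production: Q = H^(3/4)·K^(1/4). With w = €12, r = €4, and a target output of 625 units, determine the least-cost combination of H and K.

H* = 625, K* = 625

Cost minimization requires the marginal rate of technical substitution to equal the input-price ratio: MP_H/MP_K = w/r.
Here MP_H/MP_K = (3/4)·(K/H)/(1/4) = 3·(K/H). Setting this equal to 12/4 = 3 gives K = H.
Substituting into Q = 625: H^(3/4)·(H)^(1/4) = 625.
Solving, H = 625 and K = 625.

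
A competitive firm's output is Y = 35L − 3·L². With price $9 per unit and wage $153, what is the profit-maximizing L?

L* = 3

The marginal product of L is MP_L = 35 − 6L.
A price-taking firm hires until the value of the marginal product equals the wage: P·MP_L = w, so 9·(35 − 6L) = 153.
Then 35 − 6L = 17, giving L = 3.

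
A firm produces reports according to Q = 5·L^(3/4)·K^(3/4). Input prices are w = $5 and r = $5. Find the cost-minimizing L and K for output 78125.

L* = 625, K* = 625

Cost minimization requires the marginal rate of technical substitution to equal the input-price ratio: MP_L/MP_K = w/r.
Here MP_L/MP_K = (3/4)·(K/L)/(3/4) = (K/L). Setting this equal to 5/5 = 1 gives K = L.
Substituting into Q = 78125: 5·L^(3/4)·(L)^(3/4) = 78125.
Solving, L = 625 and K = 625.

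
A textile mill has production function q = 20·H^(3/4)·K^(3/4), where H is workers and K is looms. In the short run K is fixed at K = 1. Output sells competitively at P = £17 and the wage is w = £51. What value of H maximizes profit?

With K = 1, MP_H = (3/4)·20·H^(-1/4)·1^(3/4) = 15·H^(-1/4).
Profit maximization for a price taker requires P·MP_H = w: 17·15·H^(-1/4) = 51.
So H^(-1/4) = 0.2, which gives H = 625.

H* = 625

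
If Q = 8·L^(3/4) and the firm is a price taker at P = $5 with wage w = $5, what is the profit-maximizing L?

MP_L = (3/4)·8·L^(-1/4) = 6·L^(-1/4).
Profit maximization for a price taker requires P·MP_L = w: 5·6·L^(-1/4) = 5.
So L^(-1/4) = 1/6, which gives L = 1296.

L* = 1296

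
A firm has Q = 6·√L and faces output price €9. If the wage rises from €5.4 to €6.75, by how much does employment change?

From P·MP_L = w with MP_L = 3·L^(-1/2), the labor demand is L(w) = (27/w)^(2).
At w = 5.4: L = 25. At w = 6.75: L = 16.
ΔL = 16 − 25 = -9.

ΔL = -9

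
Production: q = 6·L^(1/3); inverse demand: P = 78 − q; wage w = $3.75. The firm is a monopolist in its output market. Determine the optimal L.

L* = 64

Marginal revenue from the inverse demand is MR = 78 − 2q.
The marginal product is MP_L = 2·L^(-2/3).
A monopolist hires until marginal revenue product equals the wage: MR·MP_L = w.
At L, q = 6·L^(1/3). Substituting and solving: (78 − 12·L^(1/3))·2·L^(-2/3) = 3.75 gives L = 64.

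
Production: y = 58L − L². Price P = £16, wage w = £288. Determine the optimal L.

L* = 20

The marginal product of L is MP_L = 58 − 2L.
A price-taking firm hires until the value of the marginal product equals the wage: P·MP_L = w, so 16·(58 − 2L) = 288.
Then 58 − 2L = 18, giving L = 20.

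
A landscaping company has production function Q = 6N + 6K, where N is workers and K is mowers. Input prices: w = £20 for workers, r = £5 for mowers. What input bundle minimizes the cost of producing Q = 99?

N* = 0, K* = 16.5

The inputs are perfect substitutes, so the firm uses whichever has the lower cost per unit of output.
Cost per unit of output via N is w/6 = 10/3; via K it is r/6 = 5/6. K is cheaper.
Producing Q = 99 with K alone: N = 0, K = 16.5.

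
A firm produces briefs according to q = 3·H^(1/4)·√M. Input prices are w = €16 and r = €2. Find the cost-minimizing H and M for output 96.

H* = 16, M* = 256

Cost minimization requires the marginal rate of technical substitution to equal the input-price ratio: MP_H/MP_M = w/r.
Here MP_H/MP_M = (1/4)·(M/H)/(1/2) = 0.5·(M/H). Setting this equal to 16/2 = 8 gives M = 16H.
Substituting into q = 96: 3·H^(1/4)·(16H)^(1/2) = 96.
Solving, H = 16 and M = 256.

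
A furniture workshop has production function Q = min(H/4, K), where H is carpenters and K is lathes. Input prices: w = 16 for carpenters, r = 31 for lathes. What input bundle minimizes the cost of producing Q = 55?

With a fixed-proportions technology, the cost-minimizing bundle uses no slack in either input: H/4 = K = Q.
So H = 4·55 = 220 and K = 55.

H* = 220, K* = 55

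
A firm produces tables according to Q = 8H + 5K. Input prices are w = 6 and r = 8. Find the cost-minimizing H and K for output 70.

H* = 8.75, K* = 0

The inputs are perfect substitutes, so the firm uses whichever has the lower cost per unit of output.
Cost per unit of output via H is w/8 = 0.75; via K it is r/5 = 1.6. H is cheaper.
Producing Q = 70 with H alone: H = 8.75, K = 0.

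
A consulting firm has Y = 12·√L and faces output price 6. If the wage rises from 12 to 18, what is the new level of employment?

From P·MP_L = w with MP_L = 6·L^(-1/2), the labor demand is L(w) = (36/w)^(2).
At w = 12: L = 9. At w = 18: L = 4.

L* = 4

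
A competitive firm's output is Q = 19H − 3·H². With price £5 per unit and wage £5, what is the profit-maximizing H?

The marginal product of H is MP_H = 19 − 6H.
A price-taking firm hires until the value of the marginal product equals the wage: P·MP_H = w, so 5·(19 − 6H) = 5.
Then 19 − 6H = 1, giving H = 3.

H* = 3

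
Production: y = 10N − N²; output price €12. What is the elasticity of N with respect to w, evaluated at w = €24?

From P·MP_N = w with MP_N = 10 − 2N, labor demand is N(w) = (10 − w/12)/2.
dN/dw = −1/(24) = -1/24.
At w = 24, N = 4, so ε = (dN/dw)·(w/N) = (-1/24)·(24/4) = -0.25.

ε = -0.25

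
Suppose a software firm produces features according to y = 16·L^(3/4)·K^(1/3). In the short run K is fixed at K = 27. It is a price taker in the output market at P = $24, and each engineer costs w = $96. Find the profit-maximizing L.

With K = 27, MP_L = (3/4)·16·L^(-1/4)·27^(1/3) = 36·L^(-1/4).
Profit maximization for a price taker requires P·MP_L = w: 24·36·L^(-1/4) = 96.
So L^(-1/4) = 1/9, which gives L = 6561.

L* = 6561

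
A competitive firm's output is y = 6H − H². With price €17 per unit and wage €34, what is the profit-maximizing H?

The marginal product of H is MP_H = 6 − 2H.
A price-taking firm hires until the value of the marginal product equals the wage: P·MP_H = w, so 17·(6 − 2H) = 34.
Then 6 − 2H = 2, giving H = 2.

H* = 2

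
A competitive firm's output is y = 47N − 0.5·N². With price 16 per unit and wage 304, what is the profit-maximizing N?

N* = 28

The marginal product of N is MP_N = 47 − N.
A price-taking firm hires until the value of the marginal product equals the wage: P·MP_N = w, so 16·(47 − N) = 304.
Then 47 − N = 19, giving N = 28.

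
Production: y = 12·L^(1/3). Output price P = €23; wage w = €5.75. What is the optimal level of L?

L* = 64

MP_L = (1/3)·12·L^(-2/3) = 4·L^(-2/3).
Profit maximization for a price taker requires P·MP_L = w: 23·4·L^(-2/3) = 5.75.
So L^(-2/3) = 0.0625, which gives L = 64.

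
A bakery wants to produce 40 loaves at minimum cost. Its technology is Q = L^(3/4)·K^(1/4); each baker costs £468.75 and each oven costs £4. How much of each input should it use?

Cost minimization requires the marginal rate of technical substitution to equal the input-price ratio: MP_L/MP_K = w/r.
Here MP_L/MP_K = (3/4)·(K/L)/(1/4) = 3·(K/L). Setting this equal to 468.75/4 = 117.1875 gives K = 39.0625L.
Substituting into Q = 40: L^(3/4)·(39.0625L)^(1/4) = 40.
Solving, L = 16 and K = 625.

L* = 16, K* = 625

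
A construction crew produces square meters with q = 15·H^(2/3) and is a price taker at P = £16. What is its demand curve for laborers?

H(w) = 4096000/w³

MP_H = (2/3)·15·H^(-1/3) = 10·H^(-1/3).
Setting P·MP_H = w: 160·H^(-1/3) = w.
Solving for H: H^(-1/3) = w/160, so H = (160/w)^(3).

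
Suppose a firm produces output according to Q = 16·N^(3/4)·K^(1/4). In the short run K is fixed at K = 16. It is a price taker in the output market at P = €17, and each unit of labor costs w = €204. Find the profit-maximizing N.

N* = 16

With K = 16, MP_N = (3/4)·16·N^(-1/4)·16^(1/4) = 24·N^(-1/4).
Profit maximization for a price taker requires P·MP_N = w: 17·24·N^(-1/4) = 204.
So N^(-1/4) = 0.5, which gives N = 16.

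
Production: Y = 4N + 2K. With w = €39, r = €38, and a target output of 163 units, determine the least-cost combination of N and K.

The inputs are perfect substitutes, so the firm uses whichever has the lower cost per unit of output.
Cost per unit of output via N is w/4 = 9.75; via K it is r/2 = 19. N is cheaper.
Producing Y = 163 with N alone: N = 40.75, K = 0.

N* = 40.75, K* = 0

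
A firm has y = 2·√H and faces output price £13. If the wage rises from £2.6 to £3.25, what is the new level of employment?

From P·MP_H = w with MP_H = H^(-1/2), the labor demand is H(w) = (13/w)^(2).
At w = 2.6: H = 25. At w = 3.25: H = 16.

H* = 16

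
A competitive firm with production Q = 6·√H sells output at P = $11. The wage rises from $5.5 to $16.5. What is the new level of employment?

H* = 4

From P·MP_H = w with MP_H = 3·H^(-1/2), the labor demand is H(w) = (33/w)^(2).
At w = 5.5: H = 36. At w = 16.5: H = 4.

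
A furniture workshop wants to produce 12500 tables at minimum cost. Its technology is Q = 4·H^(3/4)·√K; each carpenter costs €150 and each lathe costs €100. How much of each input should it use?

Cost minimization requires the marginal rate of technical substitution to equal the input-price ratio: MP_H/MP_K = w/r.
Here MP_H/MP_K = (3/4)·(K/H)/(1/2) = 1.5·(K/H). Setting this equal to 150/100 = 1.5 gives K = H.
Substituting into Q = 12500: 4·H^(3/4)·(H)^(1/2) = 12500.
Solving, H = 625 and K = 625.

H* = 625, K* = 625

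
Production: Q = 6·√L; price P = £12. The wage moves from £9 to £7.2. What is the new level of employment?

L* = 25

From P·MP_L = w with MP_L = 3·L^(-1/2), the labor demand is L(w) = (36/w)^(2).
At w = 9: L = 16. At w = 7.2: L = 25.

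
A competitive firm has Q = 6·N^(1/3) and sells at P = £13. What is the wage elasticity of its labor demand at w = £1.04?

MP_N = (1/3)·6·N^(-2/3), so P·MP_N = w gives 26·N^(-2/3) = w.
Solving, N(w) = (26/w)^(3/2). This is a constant-elasticity form: N ∝ w^(−3/2), so ε = −3/2.

ε = -1.5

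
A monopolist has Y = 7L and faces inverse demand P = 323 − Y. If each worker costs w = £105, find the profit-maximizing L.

Marginal revenue from the inverse demand is MR = 323 − 2Y.
The marginal product is MP_L = 7.
A monopolist hires until marginal revenue product equals the wage: MR·MP_L = w.
(323 − 14L)·7 = 105, so L = 22.

L* = 22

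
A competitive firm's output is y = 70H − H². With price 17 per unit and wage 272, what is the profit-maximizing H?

H* = 27

The marginal product of H is MP_H = 70 − 2H.
A price-taking firm hires until the value of the marginal product equals the wage: P·MP_H = w, so 17·(70 − 2H) = 272.
Then 70 − 2H = 16, giving H = 27.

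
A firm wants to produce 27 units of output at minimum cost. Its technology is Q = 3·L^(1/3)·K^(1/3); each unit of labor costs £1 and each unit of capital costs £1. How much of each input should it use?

Cost minimization requires the marginal rate of technical substitution to equal the input-price ratio: MP_L/MP_K = w/r.
Here MP_L/MP_K = (1/3)·(K/L)/(1/3) = (K/L). Setting this equal to 1/1 = 1 gives K = L.
Substituting into Q = 27: 3·L^(1/3)·(L)^(1/3) = 27.
Solving, L = 27 and K = 27.

L* = 27, K* = 27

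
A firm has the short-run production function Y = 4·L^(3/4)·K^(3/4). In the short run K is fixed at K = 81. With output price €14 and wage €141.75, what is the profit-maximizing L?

With K = 81, MP_L = (3/4)·4·L^(-1/4)·81^(3/4) = 81·L^(-1/4).
Profit maximization for a price taker requires P·MP_L = w: 14·81·L^(-1/4) = 141.75.
So L^(-1/4) = 0.125, which gives L = 4096.

L* = 4096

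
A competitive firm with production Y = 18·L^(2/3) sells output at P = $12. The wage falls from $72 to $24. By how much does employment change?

From P·MP_L = w with MP_L = 12·L^(-1/3), the labor demand is L(w) = (144/w)^(3).
At w = 72: L = 8. At w = 24: L = 216.
ΔL = 216 − 8 = 208.

ΔL = 208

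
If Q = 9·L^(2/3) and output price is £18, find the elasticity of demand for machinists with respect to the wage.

MP_L = (2/3)·9·L^(-1/3), so P·MP_L = w gives 108·L^(-1/3) = w.
Solving, L(w) = (108/w)^(3). This is a constant-elasticity form: L ∝ w^(−3), so ε = −3.

ε = -3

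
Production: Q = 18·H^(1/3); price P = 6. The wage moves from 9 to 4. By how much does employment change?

ΔH = 19

From P·MP_H = w with MP_H = 6·H^(-2/3), the labor demand is H(w) = (36/w)^(3/2).
At w = 9: H = 8. At w = 4: H = 27.
ΔH = 27 − 8 = 19.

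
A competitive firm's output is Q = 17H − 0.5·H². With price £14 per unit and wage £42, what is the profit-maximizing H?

H* = 14

The marginal product of H is MP_H = 17 − H.
A price-taking firm hires until the value of the marginal product equals the wage: P·MP_H = w, so 14·(17 − H) = 42.
Then 17 − H = 3, giving H = 14.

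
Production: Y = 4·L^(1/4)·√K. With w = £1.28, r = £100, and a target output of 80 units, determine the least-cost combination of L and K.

Cost minimization requires the marginal rate of technical substitution to equal the input-price ratio: MP_L/MP_K = w/r.
Here MP_L/MP_K = (1/4)·(K/L)/(1/2) = 0.5·(K/L). Setting this equal to 1.28/100 = 0.0128 gives K = 0.0256L.
Substituting into Y = 80: 4·L^(1/4)·(0.0256L)^(1/2) = 80.
Solving, L = 625 and K = 16.

L* = 625, K* = 16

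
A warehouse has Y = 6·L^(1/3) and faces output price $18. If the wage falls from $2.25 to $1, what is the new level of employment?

From P·MP_L = w with MP_L = 2·L^(-2/3), the labor demand is L(w) = (36/w)^(3/2).
At w = 2.25: L = 64. At w = 1: L = 216.

L* = 216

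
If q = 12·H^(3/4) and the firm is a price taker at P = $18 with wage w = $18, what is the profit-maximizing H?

MP_H = (3/4)·12·H^(-1/4) = 9·H^(-1/4).
Profit maximization for a price taker requires P·MP_H = w: 18·9·H^(-1/4) = 18.
So H^(-1/4) = 1/9, which gives H = 6561.

H* = 6561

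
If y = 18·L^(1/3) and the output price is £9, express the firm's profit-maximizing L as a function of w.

L(w) = (54/w)^(3/2)

MP_L = (1/3)·18·L^(-2/3) = 6·L^(-2/3).
Setting P·MP_L = w: 54·L^(-2/3) = w.
Solving for L: L^(-2/3) = w/54, so L = (54/w)^(3/2).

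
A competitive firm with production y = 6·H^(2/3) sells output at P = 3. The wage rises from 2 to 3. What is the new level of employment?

H* = 64

From P·MP_H = w with MP_H = 4·H^(-1/3), the labor demand is H(w) = (12/w)^(3).
At w = 2: H = 216. At w = 3: H = 64.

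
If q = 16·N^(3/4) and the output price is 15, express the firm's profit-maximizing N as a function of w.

MP_N = (3/4)·16·N^(-1/4) = 12·N^(-1/4).
Setting P·MP_N = w: 180·N^(-1/4) = w.
Solving for N: N^(-1/4) = w/180, so N = (180/w)^(4).

N(w) = (180/w)^(4)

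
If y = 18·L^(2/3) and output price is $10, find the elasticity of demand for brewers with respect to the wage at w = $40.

MP_L = (2/3)·18·L^(-1/3), so P·MP_L = w gives 120·L^(-1/3) = w.
Solving, L(w) = (120/w)^(3). This is a constant-elasticity form: L ∝ w^(−3), so ε = −3.

ε = -3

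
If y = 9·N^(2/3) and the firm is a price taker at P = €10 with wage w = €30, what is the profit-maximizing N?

N* = 8

MP_N = (2/3)·9·N^(-1/3) = 6·N^(-1/3).
Profit maximization for a price taker requires P·MP_N = w: 10·6·N^(-1/3) = 30.
So N^(-1/3) = 0.5, which gives N = 8.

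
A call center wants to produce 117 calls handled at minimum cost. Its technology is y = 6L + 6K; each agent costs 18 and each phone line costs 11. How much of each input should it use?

The inputs are perfect substitutes, so the firm uses whichever has the lower cost per unit of output.
Cost per unit of output via L is w/6 = 3; via K it is r/6 = 11/6. K is cheaper.
Producing y = 117 with K alone: L = 0, K = 19.5.

L* = 0, K* = 19.5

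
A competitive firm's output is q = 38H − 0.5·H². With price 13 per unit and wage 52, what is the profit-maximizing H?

The marginal product of H is MP_H = 38 − H.
A price-taking firm hires until the value of the marginal product equals the wage: P·MP_H = w, so 13·(38 − H) = 52.
Then 38 − H = 4, giving H = 34.

H* = 34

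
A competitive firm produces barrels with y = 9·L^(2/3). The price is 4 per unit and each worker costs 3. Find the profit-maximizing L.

L* = 512

MP_L = (2/3)·9·L^(-1/3) = 6·L^(-1/3).
Profit maximization for a price taker requires P·MP_L = w: 4·6·L^(-1/3) = 3.
So L^(-1/3) = 0.125, which gives L = 512.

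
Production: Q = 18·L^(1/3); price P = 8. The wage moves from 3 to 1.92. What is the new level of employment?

L* = 125

From P·MP_L = w with MP_L = 6·L^(-2/3), the labor demand is L(w) = (48/w)^(3/2).
At w = 3: L = 64. At w = 1.92: L = 125.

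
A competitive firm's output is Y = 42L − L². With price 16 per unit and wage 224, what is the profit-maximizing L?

L* = 14

The marginal product of L is MP_L = 42 − 2L.
A price-taking firm hires until the value of the marginal product equals the wage: P·MP_L = w, so 16·(42 − 2L) = 224.
Then 42 − 2L = 14, giving L = 14.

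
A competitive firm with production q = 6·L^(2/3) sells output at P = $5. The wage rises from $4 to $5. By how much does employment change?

From P·MP_L = w with MP_L = 4·L^(-1/3), the labor demand is L(w) = (20/w)^(3).
At w = 4: L = 125. At w = 5: L = 64.
ΔL = 64 − 125 = -61.

ΔL = -61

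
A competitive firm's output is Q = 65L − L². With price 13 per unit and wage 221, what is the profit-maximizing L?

The marginal product of L is MP_L = 65 − 2L.
A price-taking firm hires until the value of the marginal product equals the wage: P·MP_L = w, so 13·(65 − 2L) = 221.
Then 65 − 2L = 17, giving L = 24.

L* = 24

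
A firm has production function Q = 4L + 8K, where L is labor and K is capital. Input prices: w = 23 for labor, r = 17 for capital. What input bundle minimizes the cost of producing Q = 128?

L* = 0, K* = 16

The inputs are perfect substitutes, so the firm uses whichever has the lower cost per unit of output.
Cost per unit of output via L is w/4 = 5.75; via K it is r/8 = 2.125. K is cheaper.
Producing Q = 128 with K alone: L = 0, K = 16.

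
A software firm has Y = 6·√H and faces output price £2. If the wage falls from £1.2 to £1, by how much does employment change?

From P·MP_H = w with MP_H = 3·H^(-1/2), the labor demand is H(w) = (6/w)^(2).
At w = 1.2: H = 25. At w = 1: H = 36.
ΔH = 36 − 25 = 11.

ΔH = 11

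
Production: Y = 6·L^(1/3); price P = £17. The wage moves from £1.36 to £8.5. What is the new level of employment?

L* = 8

From P·MP_L = w with MP_L = 2·L^(-2/3), the labor demand is L(w) = (34/w)^(3/2).
At w = 1.36: L = 125. At w = 8.5: L = 8.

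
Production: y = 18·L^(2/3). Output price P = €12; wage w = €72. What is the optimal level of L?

MP_L = (2/3)·18·L^(-1/3) = 12·L^(-1/3).
Profit maximization for a price taker requires P·MP_L = w: 12·12·L^(-1/3) = 72.
So L^(-1/3) = 0.5, which gives L = 8.

L* = 8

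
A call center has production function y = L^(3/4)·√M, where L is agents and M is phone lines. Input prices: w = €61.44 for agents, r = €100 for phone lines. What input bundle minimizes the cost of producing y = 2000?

Cost minimization requires the marginal rate of technical substitution to equal the input-price ratio: MP_L/MP_M = w/r.
Here MP_L/MP_M = (3/4)·(M/L)/(1/2) = 1.5·(M/L). Setting this equal to 61.44/100 = 0.6144 gives M = 0.4096L.
Substituting into y = 2000: L^(3/4)·(0.4096L)^(1/2) = 2000.
Solving, L = 625 and M = 256.

L* = 625, M* = 256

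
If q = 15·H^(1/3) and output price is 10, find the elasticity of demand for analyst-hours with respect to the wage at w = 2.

MP_H = (1/3)·15·H^(-2/3), so P·MP_H = w gives 50·H^(-2/3) = w.
Solving, H(w) = (50/w)^(3/2). This is a constant-elasticity form: H ∝ w^(−3/2), so ε = −3/2.

ε = -1.5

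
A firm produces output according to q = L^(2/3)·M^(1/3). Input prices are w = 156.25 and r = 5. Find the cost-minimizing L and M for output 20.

Cost minimization requires the marginal rate of technical substitution to equal the input-price ratio: MP_L/MP_M = w/r.
Here MP_L/MP_M = (2/3)·(M/L)/(1/3) = 2·(M/L). Setting this equal to 156.25/5 = 31.25 gives M = 15.625L.
Substituting into q = 20: L^(2/3)·(15.625L)^(1/3) = 20.
Solving, L = 8 and M = 125.

L* = 8, M* = 125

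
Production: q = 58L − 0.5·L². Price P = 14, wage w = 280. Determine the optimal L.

L* = 38

The marginal product of L is MP_L = 58 − L.
A price-taking firm hires until the value of the marginal product equals the wage: P·MP_L = w, so 14·(58 − L) = 280.
Then 58 − L = 20, giving L = 38.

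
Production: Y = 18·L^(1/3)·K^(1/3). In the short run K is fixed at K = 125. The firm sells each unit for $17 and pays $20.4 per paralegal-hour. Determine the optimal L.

L* = 125

With K = 125, MP_L = (1/3)·18·L^(-2/3)·125^(1/3) = 30·L^(-2/3).
Profit maximization for a price taker requires P·MP_L = w: 17·30·L^(-2/3) = 20.4.
So L^(-2/3) = 0.04, which gives L = 125.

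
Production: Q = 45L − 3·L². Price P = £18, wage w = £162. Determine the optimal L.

The marginal product of L is MP_L = 45 − 6L.
A price-taking firm hires until the value of the marginal product equals the wage: P·MP_L = w, so 18·(45 − 6L) = 162.
Then 45 − 6L = 9, giving L = 6.

L* = 6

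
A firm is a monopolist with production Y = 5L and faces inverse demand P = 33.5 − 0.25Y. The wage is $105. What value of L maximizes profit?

L* = 5

Marginal revenue from the inverse demand is MR = 33.5 − 0.5Y.
The marginal product is MP_L = 5.
A monopolist hires until marginal revenue product equals the wage: MR·MP_L = w.
(33.5 − 2.5L)·5 = 105, so L = 5.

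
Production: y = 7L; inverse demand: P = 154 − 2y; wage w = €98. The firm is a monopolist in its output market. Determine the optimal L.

L* = 5

Marginal revenue from the inverse demand is MR = 154 − 4y.
The marginal product is MP_L = 7.
A monopolist hires until marginal revenue product equals the wage: MR·MP_L = w.
(154 − 28L)·7 = 98, so L = 5.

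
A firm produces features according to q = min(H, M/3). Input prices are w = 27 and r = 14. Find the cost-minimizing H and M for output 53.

With a fixed-proportions technology, the cost-minimizing bundle uses no slack in either input: H = M/3 = q.
So H = 53 and M = 3·53 = 159.

H* = 53, M* = 159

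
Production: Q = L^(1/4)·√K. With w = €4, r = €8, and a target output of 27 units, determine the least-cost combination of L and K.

L* = 81, K* = 81

Cost minimization requires the marginal rate of technical substitution to equal the input-price ratio: MP_L/MP_K = w/r.
Here MP_L/MP_K = (1/4)·(K/L)/(1/2) = 0.5·(K/L). Setting this equal to 4/8 = 0.5 gives K = L.
Substituting into Q = 27: L^(1/4)·(L)^(1/2) = 27.
Solving, L = 81 and K = 81.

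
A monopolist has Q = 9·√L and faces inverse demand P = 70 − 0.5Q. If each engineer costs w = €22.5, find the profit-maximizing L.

L* = 25

Marginal revenue from the inverse demand is MR = 70 − Q.
The marginal product is MP_L = 4.5·L^(-1/2).
A monopolist hires until marginal revenue product equals the wage: MR·MP_L = w.
At L, Q = 9·√L. Substituting and solving: (70 − 9·√L)·4.5·L^(-1/2) = 22.5 gives L = 25.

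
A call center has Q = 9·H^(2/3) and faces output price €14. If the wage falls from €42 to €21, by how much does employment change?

From P·MP_H = w with MP_H = 6·H^(-1/3), the labor demand is H(w) = (84/w)^(3).
At w = 42: H = 8. At w = 21: H = 64.
ΔH = 64 − 8 = 56.

ΔH = 56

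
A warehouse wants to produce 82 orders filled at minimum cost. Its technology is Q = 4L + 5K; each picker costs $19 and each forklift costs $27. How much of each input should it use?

L* = 20.5, K* = 0

The inputs are perfect substitutes, so the firm uses whichever has the lower cost per unit of output.
Cost per unit of output via L is w/4 = 4.75; via K it is r/5 = 5.4. L is cheaper.
Producing Q = 82 with L alone: L = 20.5, K = 0.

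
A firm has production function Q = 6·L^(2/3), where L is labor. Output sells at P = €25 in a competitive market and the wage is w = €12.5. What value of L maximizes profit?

MP_L = (2/3)·6·L^(-1/3) = 4·L^(-1/3).
Profit maximization for a price taker requires P·MP_L = w: 25·4·L^(-1/3) = 12.5.
So L^(-1/3) = 0.125, which gives L = 512.

L* = 512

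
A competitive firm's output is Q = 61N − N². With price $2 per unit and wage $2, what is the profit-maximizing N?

N* = 30

The marginal product of N is MP_N = 61 − 2N.
A price-taking firm hires until the value of the marginal product equals the wage: P·MP_N = w, so 2·(61 − 2N) = 2.
Then 61 − 2N = 1, giving N = 30.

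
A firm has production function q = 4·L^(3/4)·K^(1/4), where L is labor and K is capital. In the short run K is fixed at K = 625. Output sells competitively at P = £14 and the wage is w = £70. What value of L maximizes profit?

L* = 81

With K = 625, MP_L = (3/4)·4·L^(-1/4)·625^(1/4) = 15·L^(-1/4).
Profit maximization for a price taker requires P·MP_L = w: 14·15·L^(-1/4) = 70.
So L^(-1/4) = 1/3, which gives L = 81.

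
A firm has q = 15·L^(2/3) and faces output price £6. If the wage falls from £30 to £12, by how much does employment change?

ΔL = 117

From P·MP_L = w with MP_L = 10·L^(-1/3), the labor demand is L(w) = (60/w)^(3).
At w = 30: L = 8. At w = 12: L = 125.
ΔL = 125 − 8 = 117.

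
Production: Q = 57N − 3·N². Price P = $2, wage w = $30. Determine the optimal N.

N* = 7

The marginal product of N is MP_N = 57 − 6N.
A price-taking firm hires until the value of the marginal product equals the wage: P·MP_N = w, so 2·(57 − 6N) = 30.
Then 57 − 6N = 15, giving N = 7.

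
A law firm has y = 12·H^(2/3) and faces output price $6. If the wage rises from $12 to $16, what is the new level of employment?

From P·MP_H = w with MP_H = 8·H^(-1/3), the labor demand is H(w) = (48/w)^(3).
At w = 12: H = 64. At w = 16: H = 27.

H* = 27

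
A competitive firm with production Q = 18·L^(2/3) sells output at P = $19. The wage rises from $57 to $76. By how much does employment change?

From P·MP_L = w with MP_L = 12·L^(-1/3), the labor demand is L(w) = (228/w)^(3).
At w = 57: L = 64. At w = 76: L = 27.
ΔL = 27 − 64 = -37.

ΔL = -37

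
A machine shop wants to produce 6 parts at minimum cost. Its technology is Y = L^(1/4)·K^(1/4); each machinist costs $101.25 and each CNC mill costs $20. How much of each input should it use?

Cost minimization requires the marginal rate of technical substitution to equal the input-price ratio: MP_L/MP_K = w/r.
Here MP_L/MP_K = (1/4)·(K/L)/(1/4) = (K/L). Setting this equal to 101.25/20 = 5.0625 gives K = 5.0625L.
Substituting into Y = 6: L^(1/4)·(5.0625L)^(1/4) = 6.
Solving, L = 16 and K = 81.

L* = 16, K* = 81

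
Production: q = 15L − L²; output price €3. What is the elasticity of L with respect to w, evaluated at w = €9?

From P·MP_L = w with MP_L = 15 − 2L, labor demand is L(w) = (15 − w/3)/2.
dL/dw = −1/(6) = -1/6.
At w = 9, L = 6, so ε = (dL/dw)·(w/L) = (-1/6)·(9/6) = -0.25.

ε = -0.25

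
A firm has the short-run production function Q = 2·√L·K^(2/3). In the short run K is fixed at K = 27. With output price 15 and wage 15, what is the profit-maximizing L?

L* = 81

With K = 27, MP_L = (1/2)·2·L^(-1/2)·27^(2/3) = 9·L^(-1/2).
Profit maximization for a price taker requires P·MP_L = w: 15·9·L^(-1/2) = 15.
So L^(-1/2) = 1/9, which gives L = 81.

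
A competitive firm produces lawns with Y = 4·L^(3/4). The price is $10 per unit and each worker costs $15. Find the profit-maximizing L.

MP_L = (3/4)·4·L^(-1/4) = 3·L^(-1/4).
Profit maximization for a price taker requires P·MP_L = w: 10·3·L^(-1/4) = 15.
So L^(-1/4) = 0.5, which gives L = 16.

L* = 16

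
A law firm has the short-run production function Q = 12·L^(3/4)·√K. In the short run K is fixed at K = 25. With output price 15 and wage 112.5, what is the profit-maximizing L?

With K = 25, MP_L = (3/4)·12·L^(-1/4)·25^(1/2) = 45·L^(-1/4).
Profit maximization for a price taker requires P·MP_L = w: 15·45·L^(-1/4) = 112.5.
So L^(-1/4) = 1/6, which gives L = 1296.

L* = 1296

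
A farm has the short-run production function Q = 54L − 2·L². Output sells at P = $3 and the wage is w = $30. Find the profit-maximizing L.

L* = 11

The marginal product of L is MP_L = 54 − 4L.
A price-taking firm hires until the value of the marginal product equals the wage: P·MP_L = w, so 3·(54 − 4L) = 30.
Then 54 − 4L = 10, giving L = 11.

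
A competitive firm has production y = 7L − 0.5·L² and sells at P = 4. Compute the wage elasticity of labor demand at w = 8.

ε = -0.4

From P·MP_L = w with MP_L = 7 − L, labor demand is L(w) = 7 − w/4.
dL/dw = −1/(4) = -0.25.
At w = 8, L = 5, so ε = (dL/dw)·(w/L) = (-0.25)·(8/5) = -0.4.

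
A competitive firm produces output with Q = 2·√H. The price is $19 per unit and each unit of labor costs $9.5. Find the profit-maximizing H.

MP_H = (1/2)·2·H^(-1/2) = H^(-1/2).
Profit maximization for a price taker requires P·MP_H = w: 19·H^(-1/2) = 9.5.
So H^(-1/2) = 0.5, which gives H = 4.

H* = 4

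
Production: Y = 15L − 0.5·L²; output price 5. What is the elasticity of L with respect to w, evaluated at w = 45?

From P·MP_L = w with MP_L = 15 − L, labor demand is L(w) = 15 − w/5.
dL/dw = −1/(5) = -0.2.
At w = 45, L = 6, so ε = (dL/dw)·(w/L) = (-0.2)·(45/6) = -1.5.

ε = -1.5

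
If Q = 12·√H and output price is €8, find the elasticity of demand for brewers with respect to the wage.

ε = -2

MP_H = (1/2)·12·H^(-1/2), so P·MP_H = w gives 48·H^(-1/2) = w.
Solving, H(w) = (48/w)^(2). This is a constant-elasticity form: H ∝ w^(−2), so ε = −2.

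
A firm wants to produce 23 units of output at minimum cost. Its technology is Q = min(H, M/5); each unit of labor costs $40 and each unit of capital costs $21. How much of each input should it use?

H* = 23, M* = 115

With a fixed-proportions technology, the cost-minimizing bundle uses no slack in either input: H = M/5 = Q.
So H = 23 and M = 5·23 = 115.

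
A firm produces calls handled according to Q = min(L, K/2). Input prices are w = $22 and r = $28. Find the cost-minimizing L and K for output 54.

L* = 54, K* = 108

With a fixed-proportions technology, the cost-minimizing bundle uses no slack in either input: L = K/2 = Q.
So L = 54 and K = 2·54 = 108.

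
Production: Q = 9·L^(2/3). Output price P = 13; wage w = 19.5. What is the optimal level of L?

L* = 64

MP_L = (2/3)·9·L^(-1/3) = 6·L^(-1/3).
Profit maximization for a price taker requires P·MP_L = w: 13·6·L^(-1/3) = 19.5.
So L^(-1/3) = 0.25, which gives L = 64.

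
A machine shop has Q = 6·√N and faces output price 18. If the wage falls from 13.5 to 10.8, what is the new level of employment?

From P·MP_N = w with MP_N = 3·N^(-1/2), the labor demand is N(w) = (54/w)^(2).
At w = 13.5: N = 16. At w = 10.8: N = 25.

N* = 25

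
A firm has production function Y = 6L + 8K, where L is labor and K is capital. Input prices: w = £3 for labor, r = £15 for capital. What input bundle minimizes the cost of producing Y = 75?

L* = 12.5, K* = 0

The inputs are perfect substitutes, so the firm uses whichever has the lower cost per unit of output.
Cost per unit of output via L is w/6 = 0.5; via K it is r/8 = 1.875. L is cheaper.
Producing Y = 75 with L alone: L = 12.5, K = 0.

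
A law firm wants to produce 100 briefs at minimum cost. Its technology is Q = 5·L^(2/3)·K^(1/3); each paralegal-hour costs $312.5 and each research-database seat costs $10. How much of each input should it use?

Cost minimization requires the marginal rate of technical substitution to equal the input-price ratio: MP_L/MP_K = w/r.
Here MP_L/MP_K = (2/3)·(K/L)/(1/3) = 2·(K/L). Setting this equal to 312.5/10 = 31.25 gives K = 15.625L.
Substituting into Q = 100: 5·L^(2/3)·(15.625L)^(1/3) = 100.
Solving, L = 8 and K = 125.

L* = 8, K* = 125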